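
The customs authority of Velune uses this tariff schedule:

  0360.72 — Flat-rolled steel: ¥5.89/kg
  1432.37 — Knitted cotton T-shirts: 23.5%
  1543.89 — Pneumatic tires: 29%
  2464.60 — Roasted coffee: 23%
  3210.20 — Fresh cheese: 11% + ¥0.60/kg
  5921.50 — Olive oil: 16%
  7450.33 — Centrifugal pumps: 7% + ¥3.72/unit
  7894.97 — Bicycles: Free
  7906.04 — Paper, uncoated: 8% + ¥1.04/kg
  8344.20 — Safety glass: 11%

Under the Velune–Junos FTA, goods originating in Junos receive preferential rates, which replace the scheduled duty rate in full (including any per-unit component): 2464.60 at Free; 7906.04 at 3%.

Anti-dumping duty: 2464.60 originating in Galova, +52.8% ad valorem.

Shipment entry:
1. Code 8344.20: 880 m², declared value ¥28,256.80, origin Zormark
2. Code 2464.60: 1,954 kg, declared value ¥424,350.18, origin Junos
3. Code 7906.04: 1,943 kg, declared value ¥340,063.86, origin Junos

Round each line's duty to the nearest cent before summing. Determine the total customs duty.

¥13,310.17

Line 1 (8344.20, Zormark, 880 m², ¥28,256.80):
Base rate for 8344.20 is 11%.
Duty = ¥28,256.80 × 11% = ¥3,108.25.
Line 2 (2464.60, Junos, 1,954 kg, ¥424,350.18):
Base rate for 2464.60 is 23%.
Origin Junos qualifies under the Velune–Junos agreement and 2464.60 is covered: preferential rate Free applies instead.
The additional-duty order on 2464.60 targets Galova, not Junos; it does not apply.
Duty = ¥424,350.18 × 0% = ¥0.00.
Line 3 (7906.04, Junos, 1,943 kg, ¥340,063.86):
Base rate for 7906.04 is 8% + ¥1.04/kg.
Origin Junos qualifies under the Velune–Junos agreement and 7906.04 is covered: preferential rate 3% applies instead.
Duty = ¥340,063.86 × 3% = ¥10,201.92.
Total = ¥3,108.25 + ¥0.00 + ¥10,201.92 = ¥13,310.17.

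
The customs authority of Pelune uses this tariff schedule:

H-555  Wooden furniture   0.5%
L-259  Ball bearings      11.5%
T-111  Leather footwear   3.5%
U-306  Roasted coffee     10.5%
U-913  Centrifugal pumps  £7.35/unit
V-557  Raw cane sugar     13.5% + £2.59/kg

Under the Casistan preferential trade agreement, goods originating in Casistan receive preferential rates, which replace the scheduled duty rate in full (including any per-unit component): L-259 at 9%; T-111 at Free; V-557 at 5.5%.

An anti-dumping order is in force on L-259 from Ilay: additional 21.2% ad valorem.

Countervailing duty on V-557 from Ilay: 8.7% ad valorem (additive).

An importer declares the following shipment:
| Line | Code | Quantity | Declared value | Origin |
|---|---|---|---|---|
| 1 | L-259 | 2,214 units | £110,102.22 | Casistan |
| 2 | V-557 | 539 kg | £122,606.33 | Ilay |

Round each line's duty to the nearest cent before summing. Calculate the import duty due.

Line 1 (L-259, Casistan, 2,214 units, £110,102.22):
Base rate for L-259 is 11.5%.
Origin Casistan qualifies under the Pelune–Casistan agreement and L-259 is covered: preferential rate 9% applies instead.
The additional-duty order on L-259 targets Ilay, not Casistan; it does not apply.
Duty = £110,102.22 × 9% = £9,909.20.
Line 2 (V-557, Ilay, 539 kg, £122,606.33):
Base rate for V-557 is 13.5% + £2.59/kg.
V-557 has an FTA preferential rate, but origin Ilay is not Casistan; base rate stands.
Additional duty on V-557 from Ilay: +8.7%. Applied ad valorem rate: 13.5% + 8.7% = 22.2%.
Duty = £122,606.33 × 22.2% + 539 × £2.59 = £28,614.62.
Total = £9,909.20 + £28,614.62 = £38,523.82.

£38,523.82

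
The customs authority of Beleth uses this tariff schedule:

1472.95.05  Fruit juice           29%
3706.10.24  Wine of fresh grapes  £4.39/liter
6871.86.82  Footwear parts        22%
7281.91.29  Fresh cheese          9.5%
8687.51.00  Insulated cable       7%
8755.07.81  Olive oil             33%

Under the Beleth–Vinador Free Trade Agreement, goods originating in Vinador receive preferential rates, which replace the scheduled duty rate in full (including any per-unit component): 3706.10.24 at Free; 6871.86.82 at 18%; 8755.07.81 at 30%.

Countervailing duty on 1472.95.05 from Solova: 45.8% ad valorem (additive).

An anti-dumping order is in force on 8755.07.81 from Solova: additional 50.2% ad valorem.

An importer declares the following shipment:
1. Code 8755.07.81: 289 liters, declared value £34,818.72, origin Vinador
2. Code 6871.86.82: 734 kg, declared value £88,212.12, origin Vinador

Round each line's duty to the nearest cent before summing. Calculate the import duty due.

£26,323.80

Line 1 (8755.07.81, Vinador, 289 liters, £34,818.72):
Base rate for 8755.07.81 is 33%.
Origin Vinador qualifies under the Beleth–Vinador agreement and 8755.07.81 is covered: preferential rate 30% applies instead.
The additional-duty order on 8755.07.81 targets Solova, not Vinador; it does not apply.
Duty = £34,818.72 × 30% = £10,445.62.
Line 2 (6871.86.82, Vinador, 734 kg, £88,212.12):
Base rate for 6871.86.82 is 22%.
Origin Vinador qualifies under the Beleth–Vinador agreement and 6871.86.82 is covered: preferential rate 18% applies instead.
Duty = £88,212.12 × 18% = £15,878.18.
Total = £10,445.62 + £15,878.18 = £26,323.80.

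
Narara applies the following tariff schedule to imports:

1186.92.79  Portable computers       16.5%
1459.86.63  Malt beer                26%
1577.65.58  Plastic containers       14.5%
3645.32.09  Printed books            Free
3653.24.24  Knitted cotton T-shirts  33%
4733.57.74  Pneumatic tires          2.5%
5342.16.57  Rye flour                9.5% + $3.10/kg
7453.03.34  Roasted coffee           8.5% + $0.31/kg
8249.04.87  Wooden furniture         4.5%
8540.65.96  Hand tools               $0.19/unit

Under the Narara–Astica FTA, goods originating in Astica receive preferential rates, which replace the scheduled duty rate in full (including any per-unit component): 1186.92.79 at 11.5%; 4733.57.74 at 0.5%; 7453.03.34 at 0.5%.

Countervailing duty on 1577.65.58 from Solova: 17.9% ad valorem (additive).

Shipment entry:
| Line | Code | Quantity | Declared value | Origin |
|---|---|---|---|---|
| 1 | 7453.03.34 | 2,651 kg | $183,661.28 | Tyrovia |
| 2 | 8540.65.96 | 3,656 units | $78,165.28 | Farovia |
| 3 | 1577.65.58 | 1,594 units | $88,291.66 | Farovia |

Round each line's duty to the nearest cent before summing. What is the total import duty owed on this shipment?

Line 1 (7453.03.34, Tyrovia, 2,651 kg, $183,661.28):
Base rate for 7453.03.34 is 8.5% + $0.31/kg.
7453.03.34 has an FTA preferential rate, but origin Tyrovia is not Astica; base rate stands.
Duty = $183,661.28 × 8.5% + 2,651 × $0.31 = $16,433.02.
Line 2 (8540.65.96, Farovia, 3,656 units, $78,165.28):
Base rate for 8540.65.96 is $0.19/unit.
Duty = 3,656 × $0.19 = $694.64.
Line 3 (1577.65.58, Farovia, 1,594 units, $88,291.66):
Base rate for 1577.65.58 is 14.5%.
The additional-duty order on 1577.65.58 targets Solova, not Farovia; it does not apply.
Duty = $88,291.66 × 14.5% = $12,802.29.
Total = $16,433.02 + $694.64 + $12,802.29 = $29,929.95.

$29,929.95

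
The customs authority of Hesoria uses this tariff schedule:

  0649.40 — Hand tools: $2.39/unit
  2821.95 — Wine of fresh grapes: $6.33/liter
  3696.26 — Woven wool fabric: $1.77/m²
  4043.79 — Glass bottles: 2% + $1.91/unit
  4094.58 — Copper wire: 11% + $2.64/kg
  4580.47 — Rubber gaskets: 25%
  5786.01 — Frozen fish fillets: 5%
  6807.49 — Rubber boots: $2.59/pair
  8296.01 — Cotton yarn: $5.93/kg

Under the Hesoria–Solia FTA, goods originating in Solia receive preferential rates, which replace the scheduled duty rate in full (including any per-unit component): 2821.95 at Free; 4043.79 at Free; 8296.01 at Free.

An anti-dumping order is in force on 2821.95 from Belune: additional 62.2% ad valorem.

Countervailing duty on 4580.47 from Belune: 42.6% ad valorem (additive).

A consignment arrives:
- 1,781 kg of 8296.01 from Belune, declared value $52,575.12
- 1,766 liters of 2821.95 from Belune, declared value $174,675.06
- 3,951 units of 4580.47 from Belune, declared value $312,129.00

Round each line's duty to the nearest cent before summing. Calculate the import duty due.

Line 1 (8296.01, Belune, 1,781 kg, $52,575.12):
Base rate for 8296.01 is $5.93/kg.
8296.01 has an FTA preferential rate, but origin Belune is not Solia; base rate stands.
Duty = 1,781 × $5.93 = $10,561.33.
Line 2 (2821.95, Belune, 1,766 liters, $174,675.06):
Base rate for 2821.95 is $6.33/liter.
2821.95 has an FTA preferential rate, but origin Belune is not Solia; base rate stands.
Additional duty on 2821.95 from Belune: +62.2% ad valorem. Applied ad valorem rate = 62.2%.
Duty = $174,675.06 × 62.2% + 1,766 × $6.33 = $119,826.67.
Line 3 (4580.47, Belune, 3,951 units, $312,129.00):
Base rate for 4580.47 is 25%.
Additional duty on 4580.47 from Belune: +42.6%. Applied ad valorem rate: 25% + 42.6% = 67.6%.
Duty = $312,129.00 × 67.6% = $210,999.20.
Total = $10,561.33 + $119,826.67 + $210,999.20 = $341,387.20.

$341,387.20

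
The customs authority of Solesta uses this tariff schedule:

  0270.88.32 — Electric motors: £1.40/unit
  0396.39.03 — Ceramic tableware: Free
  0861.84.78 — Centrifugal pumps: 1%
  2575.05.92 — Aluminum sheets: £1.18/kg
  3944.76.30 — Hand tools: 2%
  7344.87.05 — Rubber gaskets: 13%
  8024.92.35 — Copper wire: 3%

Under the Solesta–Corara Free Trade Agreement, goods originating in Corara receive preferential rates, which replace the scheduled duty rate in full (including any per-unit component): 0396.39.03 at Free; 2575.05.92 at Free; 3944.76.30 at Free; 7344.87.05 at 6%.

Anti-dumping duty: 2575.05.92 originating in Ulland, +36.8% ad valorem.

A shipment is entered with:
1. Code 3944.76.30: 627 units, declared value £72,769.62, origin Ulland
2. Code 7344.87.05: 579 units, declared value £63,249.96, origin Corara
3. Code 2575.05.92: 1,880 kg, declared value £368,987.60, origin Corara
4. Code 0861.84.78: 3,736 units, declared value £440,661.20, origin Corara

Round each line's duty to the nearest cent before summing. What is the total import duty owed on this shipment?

Line 1 (3944.76.30, Ulland, 627 units, £72,769.62):
Base rate for 3944.76.30 is 2%.
3944.76.30 has an FTA preferential rate, but origin Ulland is not Corara; base rate stands.
Duty = £72,769.62 × 2% = £1,455.39.
Line 2 (7344.87.05, Corara, 579 units, £63,249.96):
Base rate for 7344.87.05 is 13%.
Origin Corara qualifies under the Solesta–Corara agreement and 7344.87.05 is covered: preferential rate 6% applies instead.
Duty = £63,249.96 × 6% = £3,795.00.
Line 3 (2575.05.92, Corara, 1,880 kg, £368,987.60):
Base rate for 2575.05.92 is £1.18/kg.
Origin Corara qualifies under the Solesta–Corara agreement and 2575.05.92 is covered: preferential rate Free applies instead.
The additional-duty order on 2575.05.92 targets Ulland, not Corara; it does not apply.
Duty = £368,987.60 × 0% = £0.00.
Line 4 (0861.84.78, Corara, 3,736 units, £440,661.20):
Base rate for 0861.84.78 is 1%.
Origin Corara is the FTA partner but 0861.84.78 is not on the preference list; base rate stands.
Duty = £440,661.20 × 1% = £4,406.61.
Total = £1,455.39 + £3,795.00 + £0.00 + £4,406.61 = £9,657.00.

£9,657.00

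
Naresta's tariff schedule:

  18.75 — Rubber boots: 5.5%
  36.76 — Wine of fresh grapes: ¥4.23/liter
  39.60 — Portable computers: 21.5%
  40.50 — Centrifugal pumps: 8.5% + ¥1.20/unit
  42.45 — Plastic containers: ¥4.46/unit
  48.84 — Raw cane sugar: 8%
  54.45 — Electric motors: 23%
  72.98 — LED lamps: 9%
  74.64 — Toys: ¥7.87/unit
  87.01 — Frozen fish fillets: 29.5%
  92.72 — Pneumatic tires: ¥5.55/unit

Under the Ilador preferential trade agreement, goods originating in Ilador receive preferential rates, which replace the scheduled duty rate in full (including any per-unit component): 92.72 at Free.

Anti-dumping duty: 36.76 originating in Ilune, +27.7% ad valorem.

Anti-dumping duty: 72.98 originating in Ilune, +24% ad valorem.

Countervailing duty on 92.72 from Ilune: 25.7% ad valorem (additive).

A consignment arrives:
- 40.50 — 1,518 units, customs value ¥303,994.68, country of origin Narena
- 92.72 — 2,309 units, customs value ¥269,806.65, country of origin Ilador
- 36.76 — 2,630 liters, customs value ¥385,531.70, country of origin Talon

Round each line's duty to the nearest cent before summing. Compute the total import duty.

Line 1 (40.50, Narena, 1,518 units, ¥303,994.68):
Base rate for 40.50 is 8.5% + ¥1.20/unit.
Duty = ¥303,994.68 × 8.5% + 1,518 × ¥1.20 = ¥27,661.15.
Line 2 (92.72, Ilador, 2,309 units, ¥269,806.65):
Base rate for 92.72 is ¥5.55/unit.
Origin Ilador qualifies under the Naresta–Ilador agreement and 92.72 is covered: preferential rate Free applies instead.
The additional-duty order on 92.72 targets Ilune, not Ilador; it does not apply.
Duty = ¥269,806.65 × 0% = ¥0.00.
Line 3 (36.76, Talon, 2,630 liters, ¥385,531.70):
Base rate for 36.76 is ¥4.23/liter.
The additional-duty order on 36.76 targets Ilune, not Talon; it does not apply.
Duty = 2,630 × ¥4.23 = ¥11,124.90.
Total = ¥27,661.15 + ¥0.00 + ¥11,124.90 = ¥38,786.05.

¥38,786.05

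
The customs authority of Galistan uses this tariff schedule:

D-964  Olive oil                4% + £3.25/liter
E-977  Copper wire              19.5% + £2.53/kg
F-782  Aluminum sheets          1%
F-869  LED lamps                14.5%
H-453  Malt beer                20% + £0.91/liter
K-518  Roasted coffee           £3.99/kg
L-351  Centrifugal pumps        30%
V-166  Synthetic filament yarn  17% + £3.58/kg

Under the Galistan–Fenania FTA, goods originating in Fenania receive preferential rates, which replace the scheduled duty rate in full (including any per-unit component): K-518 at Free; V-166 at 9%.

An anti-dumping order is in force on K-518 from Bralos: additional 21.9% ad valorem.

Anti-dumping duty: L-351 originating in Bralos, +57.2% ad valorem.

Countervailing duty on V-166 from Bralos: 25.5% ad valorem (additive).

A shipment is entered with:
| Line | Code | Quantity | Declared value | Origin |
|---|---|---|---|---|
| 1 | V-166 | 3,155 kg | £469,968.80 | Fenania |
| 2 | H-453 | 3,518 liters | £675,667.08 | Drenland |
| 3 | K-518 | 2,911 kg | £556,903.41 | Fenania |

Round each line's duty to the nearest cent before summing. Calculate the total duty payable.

Line 1 (V-166, Fenania, 3,155 kg, £469,968.80):
Base rate for V-166 is 17% + £3.58/kg.
Origin Fenania qualifies under the Galistan–Fenania agreement and V-166 is covered: preferential rate 9% applies instead.
The additional-duty order on V-166 targets Bralos, not Fenania; it does not apply.
Duty = £469,968.80 × 9% = £42,297.19.
Line 2 (H-453, Drenland, 3,518 liters, £675,667.08):
Base rate for H-453 is 20% + £0.91/liter.
Duty = £675,667.08 × 20% + 3,518 × £0.91 = £138,334.80.
Line 3 (K-518, Fenania, 2,911 kg, £556,903.41):
Base rate for K-518 is £3.99/kg.
Origin Fenania qualifies under the Galistan–Fenania agreement and K-518 is covered: preferential rate Free applies instead.
The additional-duty order on K-518 targets Bralos, not Fenania; it does not apply.
Duty = £556,903.41 × 0% = £0.00.
Total = £42,297.19 + £138,334.80 + £0.00 = £180,631.99.

£180,631.99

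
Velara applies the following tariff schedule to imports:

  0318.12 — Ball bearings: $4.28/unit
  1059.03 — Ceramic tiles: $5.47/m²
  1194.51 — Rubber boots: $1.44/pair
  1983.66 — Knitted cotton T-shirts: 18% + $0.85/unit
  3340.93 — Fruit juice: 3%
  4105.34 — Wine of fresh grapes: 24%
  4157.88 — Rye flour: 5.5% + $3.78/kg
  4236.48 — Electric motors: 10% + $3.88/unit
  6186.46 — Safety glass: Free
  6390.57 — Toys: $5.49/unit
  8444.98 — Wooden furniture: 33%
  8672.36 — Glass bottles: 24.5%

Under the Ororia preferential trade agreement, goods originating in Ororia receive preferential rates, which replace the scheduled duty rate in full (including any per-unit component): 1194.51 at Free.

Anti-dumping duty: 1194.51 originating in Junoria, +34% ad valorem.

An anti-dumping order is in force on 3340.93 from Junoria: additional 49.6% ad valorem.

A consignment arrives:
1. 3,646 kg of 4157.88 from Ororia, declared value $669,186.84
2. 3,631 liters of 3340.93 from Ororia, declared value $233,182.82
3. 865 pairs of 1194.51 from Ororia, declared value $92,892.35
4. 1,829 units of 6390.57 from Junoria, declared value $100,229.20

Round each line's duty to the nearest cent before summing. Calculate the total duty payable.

$67,623.85

Line 1 (4157.88, Ororia, 3,646 kg, $669,186.84):
Base rate for 4157.88 is 5.5% + $3.78/kg.
Origin Ororia is the FTA partner but 4157.88 is not on the preference list; base rate stands.
Duty = $669,186.84 × 5.5% + 3,646 × $3.78 = $50,587.16.
Line 2 (3340.93, Ororia, 3,631 liters, $233,182.82):
Base rate for 3340.93 is 3%.
Origin Ororia is the FTA partner but 3340.93 is not on the preference list; base rate stands.
The additional-duty order on 3340.93 targets Junoria, not Ororia; it does not apply.
Duty = $233,182.82 × 3% = $6,995.48.
Line 3 (1194.51, Ororia, 865 pairs, $92,892.35):
Base rate for 1194.51 is $1.44/pair.
Origin Ororia qualifies under the Velara–Ororia agreement and 1194.51 is covered: preferential rate Free applies instead.
The additional-duty order on 1194.51 targets Junoria, not Ororia; it does not apply.
Duty = $92,892.35 × 0% = $0.00.
Line 4 (6390.57, Junoria, 1,829 units, $100,229.20):
Base rate for 6390.57 is $5.49/unit.
Duty = 1,829 × $5.49 = $10,041.21.
Total = $50,587.16 + $6,995.48 + $0.00 + $10,041.21 = $67,623.85.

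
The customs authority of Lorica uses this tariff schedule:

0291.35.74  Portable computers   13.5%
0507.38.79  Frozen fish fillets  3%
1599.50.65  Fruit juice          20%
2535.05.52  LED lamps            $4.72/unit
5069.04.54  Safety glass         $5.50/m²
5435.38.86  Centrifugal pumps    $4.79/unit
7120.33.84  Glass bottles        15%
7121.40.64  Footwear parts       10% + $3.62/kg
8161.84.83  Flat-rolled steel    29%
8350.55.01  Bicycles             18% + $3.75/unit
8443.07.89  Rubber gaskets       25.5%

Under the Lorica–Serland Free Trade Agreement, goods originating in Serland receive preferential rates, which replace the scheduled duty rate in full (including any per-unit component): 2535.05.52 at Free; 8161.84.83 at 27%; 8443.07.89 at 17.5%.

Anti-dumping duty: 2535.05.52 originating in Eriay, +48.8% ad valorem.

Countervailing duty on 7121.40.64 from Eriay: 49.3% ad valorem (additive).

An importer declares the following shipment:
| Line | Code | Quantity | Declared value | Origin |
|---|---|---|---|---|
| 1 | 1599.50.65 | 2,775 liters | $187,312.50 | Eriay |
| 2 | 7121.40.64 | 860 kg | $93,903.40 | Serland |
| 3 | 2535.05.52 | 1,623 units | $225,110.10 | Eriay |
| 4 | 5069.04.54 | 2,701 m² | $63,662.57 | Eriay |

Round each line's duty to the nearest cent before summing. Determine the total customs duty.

$182,335.83

Line 1 (1599.50.65, Eriay, 2,775 liters, $187,312.50):
Base rate for 1599.50.65 is 20%.
Duty = $187,312.50 × 20% = $37,462.50.
Line 2 (7121.40.64, Serland, 860 kg, $93,903.40):
Base rate for 7121.40.64 is 10% + $3.62/kg.
Origin Serland is the FTA partner but 7121.40.64 is not on the preference list; base rate stands.
The additional-duty order on 7121.40.64 targets Eriay, not Serland; it does not apply.
Duty = $93,903.40 × 10% + 860 × $3.62 = $12,503.54.
Line 3 (2535.05.52, Eriay, 1,623 units, $225,110.10):
Base rate for 2535.05.52 is $4.72/unit.
2535.05.52 has an FTA preferential rate, but origin Eriay is not Serland; base rate stands.
Additional duty on 2535.05.52 from Eriay: +48.8% ad valorem. Applied ad valorem rate = 48.8%.
Duty = $225,110.10 × 48.8% + 1,623 × $4.72 = $117,514.29.
Line 4 (5069.04.54, Eriay, 2,701 m², $63,662.57):
Base rate for 5069.04.54 is $5.50/m².
Duty = 2,701 × $5.50 = $14,855.50.
Total = $37,462.50 + $12,503.54 + $117,514.29 + $14,855.50 = $182,335.83.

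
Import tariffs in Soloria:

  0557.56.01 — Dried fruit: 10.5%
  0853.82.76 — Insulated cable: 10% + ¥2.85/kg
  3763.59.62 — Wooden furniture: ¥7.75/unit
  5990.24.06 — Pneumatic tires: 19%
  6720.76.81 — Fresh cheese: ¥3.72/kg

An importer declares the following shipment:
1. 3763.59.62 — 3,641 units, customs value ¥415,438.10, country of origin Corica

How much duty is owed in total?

¥28,217.75

Line 1 (3763.59.62, Corica, 3,641 units, ¥415,438.10):
Base rate for 3763.59.62 is ¥7.75/unit.
Duty = 3,641 × ¥7.75 = ¥28,217.75.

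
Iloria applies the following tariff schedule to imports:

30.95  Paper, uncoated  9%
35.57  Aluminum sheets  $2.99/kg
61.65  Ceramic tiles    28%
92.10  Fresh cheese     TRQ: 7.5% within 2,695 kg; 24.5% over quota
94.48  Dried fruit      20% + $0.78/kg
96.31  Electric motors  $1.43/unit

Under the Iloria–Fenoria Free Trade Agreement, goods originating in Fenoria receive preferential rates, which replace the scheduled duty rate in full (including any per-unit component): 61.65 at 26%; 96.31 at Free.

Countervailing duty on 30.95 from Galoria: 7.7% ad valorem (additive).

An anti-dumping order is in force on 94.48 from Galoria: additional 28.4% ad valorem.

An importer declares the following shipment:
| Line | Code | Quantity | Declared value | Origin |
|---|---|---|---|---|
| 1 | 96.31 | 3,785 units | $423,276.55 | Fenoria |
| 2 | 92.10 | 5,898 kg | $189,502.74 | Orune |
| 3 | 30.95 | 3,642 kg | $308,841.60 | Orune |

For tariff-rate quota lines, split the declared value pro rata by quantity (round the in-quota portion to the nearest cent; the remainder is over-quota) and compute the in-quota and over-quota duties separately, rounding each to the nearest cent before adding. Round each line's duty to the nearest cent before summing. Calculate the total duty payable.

$59,503.56

Line 1 (96.31, Fenoria, 3,785 units, $423,276.55):
Base rate for 96.31 is $1.43/unit.
Origin Fenoria qualifies under the Iloria–Fenoria agreement and 96.31 is covered: preferential rate Free applies instead.
Duty = $423,276.55 × 0% = $0.00.
Line 2 (92.10, Orune, 5,898 kg, $189,502.74):
Code 92.10 is under a tariff-rate quota (threshold 2,695 kg). In-quota: 2,695 kg at 7.5%; over-quota: 3,203 kg at 24.5%.
Pro-rata value split: in-quota = $189,502.74 × 2,695/5,898 = $86,590.35; over-quota = $189,502.74 − $86,590.35 = $102,912.39.
In-quota duty = $86,590.35 × 7.5% = $6,494.28. Over-quota duty = $102,912.39 × 24.5% = $25,213.54.
Line duty = $6,494.28 + $25,213.54 = $31,707.82.
Line 3 (30.95, Orune, 3,642 kg, $308,841.60):
Base rate for 30.95 is 9%.
The additional-duty order on 30.95 targets Galoria, not Orune; it does not apply.
Duty = $308,841.60 × 9% = $27,795.74.
Total = $0.00 + $31,707.82 + $27,795.74 = $59,503.56.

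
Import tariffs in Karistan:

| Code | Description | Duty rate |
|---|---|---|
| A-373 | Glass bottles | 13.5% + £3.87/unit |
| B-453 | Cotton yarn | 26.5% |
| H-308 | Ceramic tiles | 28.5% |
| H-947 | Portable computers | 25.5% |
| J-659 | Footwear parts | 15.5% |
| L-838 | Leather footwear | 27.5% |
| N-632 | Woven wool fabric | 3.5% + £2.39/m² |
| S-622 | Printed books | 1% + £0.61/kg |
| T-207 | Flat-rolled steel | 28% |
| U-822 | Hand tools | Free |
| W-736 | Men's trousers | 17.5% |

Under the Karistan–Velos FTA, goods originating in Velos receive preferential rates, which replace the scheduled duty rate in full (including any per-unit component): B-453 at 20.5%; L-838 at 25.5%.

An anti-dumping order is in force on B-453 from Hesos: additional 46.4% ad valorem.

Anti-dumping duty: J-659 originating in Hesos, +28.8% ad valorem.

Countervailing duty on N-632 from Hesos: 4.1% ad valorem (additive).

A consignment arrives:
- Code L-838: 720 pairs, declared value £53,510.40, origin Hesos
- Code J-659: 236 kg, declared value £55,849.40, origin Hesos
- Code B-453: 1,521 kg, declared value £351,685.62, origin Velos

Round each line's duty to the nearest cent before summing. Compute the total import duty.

Line 1 (L-838, Hesos, 720 pairs, £53,510.40):
Base rate for L-838 is 27.5%.
L-838 has an FTA preferential rate, but origin Hesos is not Velos; base rate stands.
Duty = £53,510.40 × 27.5% = £14,715.36.
Line 2 (J-659, Hesos, 236 kg, £55,849.40):
Base rate for J-659 is 15.5%.
Additional duty on J-659 from Hesos: +28.8%. Applied ad valorem rate: 15.5% + 28.8% = 44.3%.
Duty = £55,849.40 × 44.3% = £24,741.28.
Line 3 (B-453, Velos, 1,521 kg, £351,685.62):
Base rate for B-453 is 26.5%.
Origin Velos qualifies under the Karistan–Velos agreement and B-453 is covered: preferential rate 20.5% applies instead.
The additional-duty order on B-453 targets Hesos, not Velos; it does not apply.
Duty = £351,685.62 × 20.5% = £72,095.55.
Total = £14,715.36 + £24,741.28 + £72,095.55 = £111,552.19.

£111,552.19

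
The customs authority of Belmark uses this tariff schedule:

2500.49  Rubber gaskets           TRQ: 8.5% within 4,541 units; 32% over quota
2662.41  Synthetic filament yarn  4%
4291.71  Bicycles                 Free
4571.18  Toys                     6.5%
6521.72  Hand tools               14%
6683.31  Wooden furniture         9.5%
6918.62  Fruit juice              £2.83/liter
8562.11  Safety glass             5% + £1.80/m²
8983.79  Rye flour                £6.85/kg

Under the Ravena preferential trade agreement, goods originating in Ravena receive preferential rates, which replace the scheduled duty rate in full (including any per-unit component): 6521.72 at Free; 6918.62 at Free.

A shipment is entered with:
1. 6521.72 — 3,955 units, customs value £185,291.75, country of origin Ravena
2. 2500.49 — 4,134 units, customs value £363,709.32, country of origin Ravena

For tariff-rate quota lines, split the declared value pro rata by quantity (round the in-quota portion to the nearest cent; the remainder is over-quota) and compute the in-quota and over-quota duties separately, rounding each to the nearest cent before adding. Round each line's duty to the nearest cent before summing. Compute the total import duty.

Line 1 (6521.72, Ravena, 3,955 units, £185,291.75):
Base rate for 6521.72 is 14%.
Origin Ravena qualifies under the Belmark–Ravena agreement and 6521.72 is covered: preferential rate Free applies instead.
Duty = £185,291.75 × 0% = £0.00.
Line 2 (2500.49, Ravena, 4,134 units, £363,709.32):
Code 2500.49 is under a tariff-rate quota (threshold 4,541 units). Quantity 4,134 units is within the quota, so the in-quota rate 8.5% applies to the full value.
Duty = £363,709.32 × 8.5% = £30,915.29.
Total = £0.00 + £30,915.29 = £30,915.29.

£30,915.29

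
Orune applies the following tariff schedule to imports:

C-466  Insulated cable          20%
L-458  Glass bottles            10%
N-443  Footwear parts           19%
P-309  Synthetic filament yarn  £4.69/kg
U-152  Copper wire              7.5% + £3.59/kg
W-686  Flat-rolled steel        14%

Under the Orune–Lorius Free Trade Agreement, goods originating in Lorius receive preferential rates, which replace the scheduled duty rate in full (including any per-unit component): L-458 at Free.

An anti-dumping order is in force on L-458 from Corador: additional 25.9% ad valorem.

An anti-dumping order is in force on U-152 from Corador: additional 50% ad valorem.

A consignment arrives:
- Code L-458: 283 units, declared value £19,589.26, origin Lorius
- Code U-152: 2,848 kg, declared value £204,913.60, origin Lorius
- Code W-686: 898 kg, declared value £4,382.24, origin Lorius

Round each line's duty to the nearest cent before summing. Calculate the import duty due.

£26,206.35

Line 1 (L-458, Lorius, 283 units, £19,589.26):
Base rate for L-458 is 10%.
Origin Lorius qualifies under the Orune–Lorius agreement and L-458 is covered: preferential rate Free applies instead.
The additional-duty order on L-458 targets Corador, not Lorius; it does not apply.
Duty = £19,589.26 × 0% = £0.00.
Line 2 (U-152, Lorius, 2,848 kg, £204,913.60):
Base rate for U-152 is 7.5% + £3.59/kg.
Origin Lorius is the FTA partner but U-152 is not on the preference list; base rate stands.
The additional-duty order on U-152 targets Corador, not Lorius; it does not apply.
Duty = £204,913.60 × 7.5% + 2,848 × £3.59 = £25,592.84.
Line 3 (W-686, Lorius, 898 kg, £4,382.24):
Base rate for W-686 is 14%.
Origin Lorius is the FTA partner but W-686 is not on the preference list; base rate stands.
Duty = £4,382.24 × 14% = £613.51.
Total = £0.00 + £25,592.84 + £613.51 = £26,206.35.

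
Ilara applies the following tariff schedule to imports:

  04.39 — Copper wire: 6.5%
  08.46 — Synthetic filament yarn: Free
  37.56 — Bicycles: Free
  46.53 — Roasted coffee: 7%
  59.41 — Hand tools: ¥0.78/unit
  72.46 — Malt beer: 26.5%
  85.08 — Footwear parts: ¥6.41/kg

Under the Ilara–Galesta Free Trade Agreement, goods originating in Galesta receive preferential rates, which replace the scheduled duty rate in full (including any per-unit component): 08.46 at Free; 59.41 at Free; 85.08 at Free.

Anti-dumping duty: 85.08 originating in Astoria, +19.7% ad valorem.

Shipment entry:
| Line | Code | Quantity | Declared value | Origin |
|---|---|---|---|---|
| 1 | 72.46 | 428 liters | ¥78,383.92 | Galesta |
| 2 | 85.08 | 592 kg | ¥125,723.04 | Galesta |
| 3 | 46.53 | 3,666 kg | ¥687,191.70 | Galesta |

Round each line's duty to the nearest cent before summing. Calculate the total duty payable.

Line 1 (72.46, Galesta, 428 liters, ¥78,383.92):
Base rate for 72.46 is 26.5%.
Origin Galesta is the FTA partner but 72.46 is not on the preference list; base rate stands.
Duty = ¥78,383.92 × 26.5% = ¥20,771.74.
Line 2 (85.08, Galesta, 592 kg, ¥125,723.04):
Base rate for 85.08 is ¥6.41/kg.
Origin Galesta qualifies under the Ilara–Galesta agreement and 85.08 is covered: preferential rate Free applies instead.
The additional-duty order on 85.08 targets Astoria, not Galesta; it does not apply.
Duty = ¥125,723.04 × 0% = ¥0.00.
Line 3 (46.53, Galesta, 3,666 kg, ¥687,191.70):
Base rate for 46.53 is 7%.
Origin Galesta is the FTA partner but 46.53 is not on the preference list; base rate stands.
Duty = ¥687,191.70 × 7% = ¥48,103.42.
Total = ¥20,771.74 + ¥0.00 + ¥48,103.42 = ¥68,875.16.

¥68,875.16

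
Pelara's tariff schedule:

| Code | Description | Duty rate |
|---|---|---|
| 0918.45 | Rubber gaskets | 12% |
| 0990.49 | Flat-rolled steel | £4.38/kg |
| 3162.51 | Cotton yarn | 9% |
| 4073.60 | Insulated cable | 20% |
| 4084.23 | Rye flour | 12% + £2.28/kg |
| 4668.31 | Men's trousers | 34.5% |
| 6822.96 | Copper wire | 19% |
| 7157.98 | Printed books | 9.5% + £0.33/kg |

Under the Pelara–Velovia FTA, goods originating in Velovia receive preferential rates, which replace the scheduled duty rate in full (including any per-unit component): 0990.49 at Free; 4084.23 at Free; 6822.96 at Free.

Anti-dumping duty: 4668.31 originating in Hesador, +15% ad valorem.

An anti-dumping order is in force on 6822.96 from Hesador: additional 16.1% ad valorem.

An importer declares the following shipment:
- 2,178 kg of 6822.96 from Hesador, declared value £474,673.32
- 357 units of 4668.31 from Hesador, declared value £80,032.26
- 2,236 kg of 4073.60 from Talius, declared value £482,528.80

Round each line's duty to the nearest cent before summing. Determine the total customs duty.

Line 1 (6822.96, Hesador, 2,178 kg, £474,673.32):
Base rate for 6822.96 is 19%.
6822.96 has an FTA preferential rate, but origin Hesador is not Velovia; base rate stands.
Additional duty on 6822.96 from Hesador: +16.1%. Applied ad valorem rate: 19% + 16.1% = 35.1%.
Duty = £474,673.32 × 35.1% = £166,610.34.
Line 2 (4668.31, Hesador, 357 units, £80,032.26):
Base rate for 4668.31 is 34.5%.
Additional duty on 4668.31 from Hesador: +15%. Applied ad valorem rate: 34.5% + 15% = 49.5%.
Duty = £80,032.26 × 49.5% = £39,615.97.
Line 3 (4073.60, Talius, 2,236 kg, £482,528.80):
Base rate for 4073.60 is 20%.
Duty = £482,528.80 × 20% = £96,505.76.
Total = £166,610.34 + £39,615.97 + £96,505.76 = £302,732.07.

£302,732.07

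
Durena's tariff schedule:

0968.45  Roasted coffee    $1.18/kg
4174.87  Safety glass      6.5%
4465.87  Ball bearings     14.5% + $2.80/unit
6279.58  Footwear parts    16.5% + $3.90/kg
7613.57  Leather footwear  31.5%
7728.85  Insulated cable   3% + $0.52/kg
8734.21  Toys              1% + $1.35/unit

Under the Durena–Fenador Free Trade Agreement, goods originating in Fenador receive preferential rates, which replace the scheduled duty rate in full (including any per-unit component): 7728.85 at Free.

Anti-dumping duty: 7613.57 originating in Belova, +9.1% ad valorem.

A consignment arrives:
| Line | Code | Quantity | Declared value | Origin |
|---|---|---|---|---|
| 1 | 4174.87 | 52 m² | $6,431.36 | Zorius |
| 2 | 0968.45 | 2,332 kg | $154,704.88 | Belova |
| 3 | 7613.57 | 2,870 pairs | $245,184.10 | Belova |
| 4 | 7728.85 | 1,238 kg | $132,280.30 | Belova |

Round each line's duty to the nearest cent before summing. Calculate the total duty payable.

$107,326.71

Line 1 (4174.87, Zorius, 52 m², $6,431.36):
Base rate for 4174.87 is 6.5%.
Duty = $6,431.36 × 6.5% = $418.04.
Line 2 (0968.45, Belova, 2,332 kg, $154,704.88):
Base rate for 0968.45 is $1.18/kg.
Duty = 2,332 × $1.18 = $2,751.76.
Line 3 (7613.57, Belova, 2,870 pairs, $245,184.10):
Base rate for 7613.57 is 31.5%.
Additional duty on 7613.57 from Belova: +9.1%. Applied ad valorem rate: 31.5% + 9.1% = 40.6%.
Duty = $245,184.10 × 40.6% = $99,544.74.
Line 4 (7728.85, Belova, 1,238 kg, $132,280.30):
Base rate for 7728.85 is 3% + $0.52/kg.
7728.85 has an FTA preferential rate, but origin Belova is not Fenador; base rate stands.
Duty = $132,280.30 × 3% + 1,238 × $0.52 = $4,612.17.
Total = $418.04 + $2,751.76 + $99,544.74 + $4,612.17 = $107,326.71.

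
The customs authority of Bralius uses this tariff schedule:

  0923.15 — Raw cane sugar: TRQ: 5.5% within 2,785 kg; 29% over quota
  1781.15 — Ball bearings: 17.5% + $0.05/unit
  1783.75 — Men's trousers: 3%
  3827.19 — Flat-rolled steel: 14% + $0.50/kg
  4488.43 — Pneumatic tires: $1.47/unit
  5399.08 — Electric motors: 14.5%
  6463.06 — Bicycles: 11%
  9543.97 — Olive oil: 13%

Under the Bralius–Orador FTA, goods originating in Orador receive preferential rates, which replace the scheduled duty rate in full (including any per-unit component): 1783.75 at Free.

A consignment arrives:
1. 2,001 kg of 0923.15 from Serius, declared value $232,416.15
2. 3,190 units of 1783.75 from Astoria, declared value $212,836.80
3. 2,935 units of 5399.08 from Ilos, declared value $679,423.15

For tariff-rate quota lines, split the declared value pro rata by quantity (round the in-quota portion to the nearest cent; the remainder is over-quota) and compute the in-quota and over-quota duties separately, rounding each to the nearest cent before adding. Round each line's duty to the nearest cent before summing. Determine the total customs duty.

$117,684.35

Line 1 (0923.15, Serius, 2,001 kg, $232,416.15):
Code 0923.15 is under a tariff-rate quota (threshold 2,785 kg). Quantity 2,001 kg is within the quota, so the in-quota rate 5.5% applies to the full value.
Duty = $232,416.15 × 5.5% = $12,782.89.
Line 2 (1783.75, Astoria, 3,190 units, $212,836.80):
Base rate for 1783.75 is 3%.
1783.75 has an FTA preferential rate, but origin Astoria is not Orador; base rate stands.
Duty = $212,836.80 × 3% = $6,385.10.
Line 3 (5399.08, Ilos, 2,935 units, $679,423.15):
Base rate for 5399.08 is 14.5%.
Duty = $679,423.15 × 14.5% = $98,516.36.
Total = $12,782.89 + $6,385.10 + $98,516.36 = $117,684.35.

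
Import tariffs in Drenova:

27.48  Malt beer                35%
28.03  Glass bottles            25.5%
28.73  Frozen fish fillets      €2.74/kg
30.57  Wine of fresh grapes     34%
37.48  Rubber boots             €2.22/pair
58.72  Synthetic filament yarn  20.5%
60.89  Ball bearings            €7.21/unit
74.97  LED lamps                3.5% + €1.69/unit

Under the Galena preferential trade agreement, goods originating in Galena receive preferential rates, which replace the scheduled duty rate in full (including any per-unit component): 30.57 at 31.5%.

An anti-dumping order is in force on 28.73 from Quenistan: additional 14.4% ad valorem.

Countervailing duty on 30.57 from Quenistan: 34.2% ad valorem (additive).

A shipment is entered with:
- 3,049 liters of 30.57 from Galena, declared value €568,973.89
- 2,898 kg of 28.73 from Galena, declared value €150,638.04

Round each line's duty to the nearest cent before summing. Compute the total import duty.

€187,167.30

Line 1 (30.57, Galena, 3,049 liters, €568,973.89):
Base rate for 30.57 is 34%.
Origin Galena qualifies under the Drenova–Galena agreement and 30.57 is covered: preferential rate 31.5% applies instead.
The additional-duty order on 30.57 targets Quenistan, not Galena; it does not apply.
Duty = €568,973.89 × 31.5% = €179,226.78.
Line 2 (28.73, Galena, 2,898 kg, €150,638.04):
Base rate for 28.73 is €2.74/kg.
Origin Galena is the FTA partner but 28.73 is not on the preference list; base rate stands.
The additional-duty order on 28.73 targets Quenistan, not Galena; it does not apply.
Duty = 2,898 × €2.74 = €7,940.52.
Total = €179,226.78 + €7,940.52 = €187,167.30.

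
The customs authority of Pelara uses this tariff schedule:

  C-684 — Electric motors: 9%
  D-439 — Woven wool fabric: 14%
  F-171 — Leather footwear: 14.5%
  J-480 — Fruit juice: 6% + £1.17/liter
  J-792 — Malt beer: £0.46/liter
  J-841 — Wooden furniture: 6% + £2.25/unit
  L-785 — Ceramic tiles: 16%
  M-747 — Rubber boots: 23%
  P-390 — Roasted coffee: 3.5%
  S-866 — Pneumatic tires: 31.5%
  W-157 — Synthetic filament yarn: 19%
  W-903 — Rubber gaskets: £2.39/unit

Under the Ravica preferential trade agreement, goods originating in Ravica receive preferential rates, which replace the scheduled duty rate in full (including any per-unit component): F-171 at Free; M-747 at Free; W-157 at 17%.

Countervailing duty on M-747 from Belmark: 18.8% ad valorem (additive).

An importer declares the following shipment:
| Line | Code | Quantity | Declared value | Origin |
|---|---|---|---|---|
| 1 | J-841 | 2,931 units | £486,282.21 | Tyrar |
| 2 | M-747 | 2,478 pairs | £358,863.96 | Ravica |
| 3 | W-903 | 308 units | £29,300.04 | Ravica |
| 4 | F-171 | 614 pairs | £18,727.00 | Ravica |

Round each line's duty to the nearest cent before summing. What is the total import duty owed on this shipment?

Line 1 (J-841, Tyrar, 2,931 units, £486,282.21):
Base rate for J-841 is 6% + £2.25/unit.
Duty = £486,282.21 × 6% + 2,931 × £2.25 = £35,771.68.
Line 2 (M-747, Ravica, 2,478 pairs, £358,863.96):
Base rate for M-747 is 23%.
Origin Ravica qualifies under the Pelara–Ravica agreement and M-747 is covered: preferential rate Free applies instead.
The additional-duty order on M-747 targets Belmark, not Ravica; it does not apply.
Duty = £358,863.96 × 0% = £0.00.
Line 3 (W-903, Ravica, 308 units, £29,300.04):
Base rate for W-903 is £2.39/unit.
Origin Ravica is the FTA partner but W-903 is not on the preference list; base rate stands.
Duty = 308 × £2.39 = £736.12.
Line 4 (F-171, Ravica, 614 pairs, £18,727.00):
Base rate for F-171 is 14.5%.
Origin Ravica qualifies under the Pelara–Ravica agreement and F-171 is covered: preferential rate Free applies instead.
Duty = £18,727.00 × 0% = £0.00.
Total = £35,771.68 + £0.00 + £736.12 + £0.00 = £36,507.80.

£36,507.80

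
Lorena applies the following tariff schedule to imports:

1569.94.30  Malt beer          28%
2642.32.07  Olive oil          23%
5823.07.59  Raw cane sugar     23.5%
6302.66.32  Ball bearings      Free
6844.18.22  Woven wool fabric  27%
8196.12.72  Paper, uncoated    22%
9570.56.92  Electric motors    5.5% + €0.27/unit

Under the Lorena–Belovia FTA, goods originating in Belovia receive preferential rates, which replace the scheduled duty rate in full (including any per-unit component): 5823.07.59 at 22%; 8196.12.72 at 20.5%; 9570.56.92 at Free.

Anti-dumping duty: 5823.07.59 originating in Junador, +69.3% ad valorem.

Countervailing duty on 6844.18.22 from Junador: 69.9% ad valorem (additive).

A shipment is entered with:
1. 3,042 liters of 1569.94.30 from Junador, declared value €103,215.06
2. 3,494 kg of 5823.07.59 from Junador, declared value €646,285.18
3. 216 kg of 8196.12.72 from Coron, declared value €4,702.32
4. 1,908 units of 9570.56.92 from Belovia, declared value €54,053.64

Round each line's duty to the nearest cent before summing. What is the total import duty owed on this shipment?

€629,687.38

Line 1 (1569.94.30, Junador, 3,042 liters, €103,215.06):
Base rate for 1569.94.30 is 28%.
Duty = €103,215.06 × 28% = €28,900.22.
Line 2 (5823.07.59, Junador, 3,494 kg, €646,285.18):
Base rate for 5823.07.59 is 23.5%.
5823.07.59 has an FTA preferential rate, but origin Junador is not Belovia; base rate stands.
Additional duty on 5823.07.59 from Junador: +69.3%. Applied ad valorem rate: 23.5% + 69.3% = 92.8%.
Duty = €646,285.18 × 92.8% = €599,752.65.
Line 3 (8196.12.72, Coron, 216 kg, €4,702.32):
Base rate for 8196.12.72 is 22%.
8196.12.72 has an FTA preferential rate, but origin Coron is not Belovia; base rate stands.
Duty = €4,702.32 × 22% = €1,034.51.
Line 4 (9570.56.92, Belovia, 1,908 units, €54,053.64):
Base rate for 9570.56.92 is 5.5% + €0.27/unit.
Origin Belovia qualifies under the Lorena–Belovia agreement and 9570.56.92 is covered: preferential rate Free applies instead.
Duty = €54,053.64 × 0% = €0.00.
Total = €28,900.22 + €599,752.65 + €1,034.51 + €0.00 = €629,687.38.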